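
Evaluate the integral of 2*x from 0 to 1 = 1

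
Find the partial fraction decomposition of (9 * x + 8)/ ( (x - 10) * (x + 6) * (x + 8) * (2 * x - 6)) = 8/(99*(x + 8)) - 23/(288*(x + 6)) - 5/(198*(x - 3)) + 7/(288*(x - 10))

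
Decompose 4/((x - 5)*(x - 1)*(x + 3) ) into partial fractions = 1/(8*(x + 3)) - 1/(4*(x - 1)) + 1/(8*(x - 5))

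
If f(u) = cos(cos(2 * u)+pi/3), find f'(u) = 2*sin(2*u)*sin(cos(2*u) + pi/3)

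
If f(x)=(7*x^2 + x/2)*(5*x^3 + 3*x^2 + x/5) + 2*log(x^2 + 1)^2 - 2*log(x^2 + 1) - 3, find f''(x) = (3500*x^7 + 1410*x^6 + 7087*x^5 + 2821*x^4 + 3674*x^3 - 40*x^2*log(x^2 + 1) + 1512*x^2 + 87*x + 40*log(x^2 + 1) - 19)/(5*x^4 + 10*x^2 + 5)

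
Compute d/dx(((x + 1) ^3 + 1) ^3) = 9*x^8 + 72*x^7 + 252*x^6 + 522*x^5 + 720*x^4 + 684*x^3 + 441*x^2 + 180*x + 36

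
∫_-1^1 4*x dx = 0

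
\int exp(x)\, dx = exp(x) + C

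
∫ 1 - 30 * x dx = -15*x^2 + x + C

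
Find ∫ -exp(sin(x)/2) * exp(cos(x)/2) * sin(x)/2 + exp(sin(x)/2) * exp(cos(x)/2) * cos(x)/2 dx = exp(sqrt(2)*sin(x + pi/4)/2) + C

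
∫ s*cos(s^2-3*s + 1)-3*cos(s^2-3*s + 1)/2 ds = sin(s^2 - 3*s + 1)/2 + C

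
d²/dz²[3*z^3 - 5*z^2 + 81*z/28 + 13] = 18*z - 10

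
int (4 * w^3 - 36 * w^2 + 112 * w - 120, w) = w^4 - 12*w^3 + 56*w^2 - 120*w + C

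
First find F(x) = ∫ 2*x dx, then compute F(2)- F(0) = 4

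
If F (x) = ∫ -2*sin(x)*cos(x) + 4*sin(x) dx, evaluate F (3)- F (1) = -(2 - cos(1))^2 + (2 - cos(3))^2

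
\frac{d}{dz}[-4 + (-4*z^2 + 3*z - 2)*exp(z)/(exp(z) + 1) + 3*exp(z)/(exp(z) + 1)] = (-4*z^2*exp(z) - 8*z*exp(2*z) - 5*z*exp(z) + 3*exp(2*z) + 4*exp(z))/(exp(2*z) + 2*exp(z) + 1)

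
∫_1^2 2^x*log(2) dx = 2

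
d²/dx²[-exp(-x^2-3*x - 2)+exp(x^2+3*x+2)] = (4*x^2*exp(2*x^2 + 6*x + 4) - 4*x^2 + 12*x*exp(2*x^2 + 6*x + 4) - 12*x + 11*exp(2*x^2 + 6*x + 4) - 7)*exp(-x^2 - 3*x - 2)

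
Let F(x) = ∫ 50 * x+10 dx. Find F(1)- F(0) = 35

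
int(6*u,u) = 3*u^2 + C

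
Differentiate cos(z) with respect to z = -sin(z)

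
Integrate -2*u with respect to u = -u^2 + C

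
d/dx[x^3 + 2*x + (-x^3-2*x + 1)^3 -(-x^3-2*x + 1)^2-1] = -9*x^8 - 42*x^6 + 12*x^5 - 60*x^4 + 32*x^3 - 24*x^2 + 16*x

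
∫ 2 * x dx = x^2 + C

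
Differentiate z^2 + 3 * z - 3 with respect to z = 2*z + 3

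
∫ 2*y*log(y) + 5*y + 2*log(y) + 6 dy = ((y + 1)^2 - 1)*(log(y) + 2) + C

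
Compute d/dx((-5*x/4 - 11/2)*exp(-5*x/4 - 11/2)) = (25*x + 90)*exp(-5*x/4 - 11/2)/16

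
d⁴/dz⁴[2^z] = 2^z*log(2)^4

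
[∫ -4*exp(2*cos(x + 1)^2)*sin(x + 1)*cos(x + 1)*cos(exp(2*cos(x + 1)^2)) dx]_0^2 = -sin(exp(2*cos(1)^2)) + sin(exp(2*cos(3)^2))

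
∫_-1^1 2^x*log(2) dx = 3/2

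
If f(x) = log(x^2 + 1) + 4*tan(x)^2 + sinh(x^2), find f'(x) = 2*(x^3*cosh(x^2) + 4*x^2*sin(x)/cos(x)^3 + x*cosh(x^2) + x + 4*sin(x)/cos(x)^3)/(x^2 + 1)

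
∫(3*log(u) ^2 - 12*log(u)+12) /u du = (log(u) - 2)^3 + C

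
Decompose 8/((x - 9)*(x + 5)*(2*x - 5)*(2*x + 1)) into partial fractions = 16/(513*(2*x + 1)) - 16/(585*(2*x - 5)) - 4/(945*(x + 5)) + 4/(1729*(x - 9))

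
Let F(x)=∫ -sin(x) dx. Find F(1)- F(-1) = 0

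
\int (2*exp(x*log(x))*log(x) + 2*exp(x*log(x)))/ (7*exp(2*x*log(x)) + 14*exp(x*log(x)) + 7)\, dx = 2*(-6*exp(x*log(x)) - 7)/(7*(exp(x*log(x)) + 1)) + C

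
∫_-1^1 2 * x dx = 0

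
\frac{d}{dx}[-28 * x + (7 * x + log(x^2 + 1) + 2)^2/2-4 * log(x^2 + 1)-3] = (49*x^3 + 7*x^2*log(x^2 + 1) + 2*x*log(x^2 + 1) + 45*x + 7*log(x^2 + 1) - 14)/(x^2 + 1)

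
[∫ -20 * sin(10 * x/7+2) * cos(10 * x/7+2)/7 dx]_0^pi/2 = -cos(3*pi/7 + 4)/2 - cos(4)/2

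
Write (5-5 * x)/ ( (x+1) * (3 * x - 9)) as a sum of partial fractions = -5/(6*(x + 1)) - 5/(6*(x - 3))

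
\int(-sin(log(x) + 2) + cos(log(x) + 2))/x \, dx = sqrt(2)*sin(log(x) + pi/4 + 2) + C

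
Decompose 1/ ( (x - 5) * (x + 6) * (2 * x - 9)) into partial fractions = -4/(21*(2*x - 9)) + 1/(231*(x + 6)) + 1/(11*(x - 5))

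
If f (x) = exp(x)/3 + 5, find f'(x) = exp(x)/3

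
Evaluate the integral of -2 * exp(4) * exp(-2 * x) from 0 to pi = -exp(4) + exp(4 - 2*pi)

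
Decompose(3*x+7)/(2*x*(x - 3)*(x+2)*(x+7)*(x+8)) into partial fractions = -17/(1056*(x + 8)) + 1/(50*(x + 7)) + 1/(600*(x + 2)) + 4/(825*(x - 3)) - 1/(96*x)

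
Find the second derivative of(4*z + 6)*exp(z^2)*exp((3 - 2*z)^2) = 400*z^3*exp(5*z^2 - 12*z + 9) - 360*z^2*exp(5*z^2 - 12*z + 9) - 744*z*exp(5*z^2 - 12*z + 9) + 828*exp(5*z^2 - 12*z + 9)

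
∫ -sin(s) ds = cos(s) + C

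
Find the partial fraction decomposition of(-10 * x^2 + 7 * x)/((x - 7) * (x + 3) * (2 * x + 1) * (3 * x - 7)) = 147/(544*(3*x - 7)) - 16/(425*(2*x + 1)) + 111/(800*(x + 3)) - 21/(100*(x - 7))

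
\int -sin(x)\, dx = cos(x) + C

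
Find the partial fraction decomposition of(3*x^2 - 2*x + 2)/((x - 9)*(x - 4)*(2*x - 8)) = -76/(25*(x - 4)) - 21/(5*(x - 4)^2) + 227/(50*(x - 9))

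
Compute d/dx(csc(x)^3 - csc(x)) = (1 - 3/sin(x)^2)*cos(x)/sin(x)^2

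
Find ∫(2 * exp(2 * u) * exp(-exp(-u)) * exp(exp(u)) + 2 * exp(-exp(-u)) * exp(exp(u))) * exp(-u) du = 2*exp(2*sinh(u)) + C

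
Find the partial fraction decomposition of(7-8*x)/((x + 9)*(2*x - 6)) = -79/(24*(x + 9)) - 17/(24*(x - 3))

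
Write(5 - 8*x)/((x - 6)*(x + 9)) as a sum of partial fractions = -77/(15*(x + 9)) - 43/(15*(x - 6))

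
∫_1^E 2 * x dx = -1 + exp(2)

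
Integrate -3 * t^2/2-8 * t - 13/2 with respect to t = -t^3/2 - 4*t^2 - 13*t/2 + C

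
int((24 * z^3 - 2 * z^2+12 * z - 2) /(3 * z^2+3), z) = 4*z^2 - 2*z/3 - 2*log(z^2 + 1) + C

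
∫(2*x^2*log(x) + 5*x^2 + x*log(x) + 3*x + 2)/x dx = (log(x) + 2)*(x^2 + x + 2) + C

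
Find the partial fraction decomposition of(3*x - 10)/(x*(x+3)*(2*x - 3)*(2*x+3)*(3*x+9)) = -58/(243*(2*x + 3)) - 22/(2187*(2*x - 3)) + 182/(2187*(x + 3)) + 19/(243*(x + 3)^2) + 10/(243*x)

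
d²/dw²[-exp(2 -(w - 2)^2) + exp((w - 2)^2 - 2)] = (4*w^2*exp(2*w^2 - 8*w + 4) - 4*w^2 - 16*w*exp(2*w^2 - 8*w + 4) + 16*w + 18*exp(2*w^2 - 8*w + 4) - 14)*exp(-w^2 + 4*w - 2)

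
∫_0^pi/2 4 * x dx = pi^2/2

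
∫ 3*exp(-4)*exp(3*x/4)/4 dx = exp(3*x/4 - 4) + C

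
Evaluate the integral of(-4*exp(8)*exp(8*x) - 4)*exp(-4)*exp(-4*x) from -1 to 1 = -exp(8) + exp(-8)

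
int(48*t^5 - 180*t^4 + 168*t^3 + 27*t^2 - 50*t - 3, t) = 8*t^6 - 36*t^5 + 42*t^4 + 9*t^3 - 25*t^2 - 3*t + C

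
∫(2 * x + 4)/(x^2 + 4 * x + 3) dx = log((x + 2)^2 - 1) + C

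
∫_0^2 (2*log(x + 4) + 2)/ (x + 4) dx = -(1 + log(4))^2 + (1 + log(6))^2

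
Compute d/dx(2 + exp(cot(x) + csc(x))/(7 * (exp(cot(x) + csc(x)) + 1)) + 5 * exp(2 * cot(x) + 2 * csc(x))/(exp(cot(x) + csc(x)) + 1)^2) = -(71*exp(1/sin(x))*exp(1/tan(x))*cos(x) + 71*exp(1/sin(x))*exp(1/tan(x)) + cos(x) + 1)*exp(1/sin(x))*exp(1/tan(x))/(7*(exp(1/sin(x))*exp(1/tan(x)) + 1)^3*sin(x)^2)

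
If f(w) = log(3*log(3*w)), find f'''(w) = (2*log(w)^2 + 3*log(w) + 4*log(3)*log(w) + 2 + 2*log(3)^2 + 3*log(3))/(w^3*log(w)^3 + 3*w^3*log(3)*log(w)^2 + 3*w^3*log(3)^2*log(w) + w^3*log(3)^3)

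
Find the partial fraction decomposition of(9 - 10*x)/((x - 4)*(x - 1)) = 1/(3*(x - 1)) - 31/(3*(x - 4))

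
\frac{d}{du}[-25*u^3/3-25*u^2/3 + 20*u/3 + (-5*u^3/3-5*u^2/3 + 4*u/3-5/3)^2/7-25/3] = 50*u^5/21 + 250*u^4/63 - 20*u^3/21 - 515*u^2/21 - 102*u/7 + 380/63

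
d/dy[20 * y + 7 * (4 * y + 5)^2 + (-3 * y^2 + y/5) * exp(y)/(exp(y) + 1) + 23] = (-15*y^2*exp(y) + 1090*y*exp(2*y) + 2211*y*exp(y) + 1120*y + 1501*exp(2*y) + 3001*exp(y) + 1500)/(5*exp(2*y) + 10*exp(y) + 5)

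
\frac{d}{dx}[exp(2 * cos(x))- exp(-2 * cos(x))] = -2*(exp(2*cos(x)) + exp(-2*cos(x)))*sin(x)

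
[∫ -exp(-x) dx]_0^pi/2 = -1 + exp(-pi/2)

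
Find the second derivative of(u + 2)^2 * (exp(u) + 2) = u^2*exp(u) + 8*u*exp(u) + 14*exp(u) + 4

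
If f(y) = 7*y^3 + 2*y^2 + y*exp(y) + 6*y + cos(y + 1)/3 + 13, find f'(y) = 21*y^2 + y*exp(y) + 4*y + exp(y) - sin(y + 1)/3 + 6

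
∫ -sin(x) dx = cos(x) + C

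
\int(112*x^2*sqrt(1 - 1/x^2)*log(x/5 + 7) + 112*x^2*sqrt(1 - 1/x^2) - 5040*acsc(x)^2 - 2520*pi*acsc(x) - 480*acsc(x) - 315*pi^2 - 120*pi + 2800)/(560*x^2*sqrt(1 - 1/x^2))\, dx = (x + 35)*log(x/5 + 7)/5 + 3*(4*acsc(x) + pi)^3/64 + 3*(4*acsc(x) + pi)^2/112 - 5*acsc(x) + C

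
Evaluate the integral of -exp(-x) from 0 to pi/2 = -1 + exp(-pi/2)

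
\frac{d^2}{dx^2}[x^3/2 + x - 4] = 3*x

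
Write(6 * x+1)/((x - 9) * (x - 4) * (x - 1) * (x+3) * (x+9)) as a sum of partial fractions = -53/(14040*(x + 9)) + 17/(2016*(x + 3)) + 7/(960*(x - 1)) - 5/(273*(x - 4)) + 11/(1728*(x - 9))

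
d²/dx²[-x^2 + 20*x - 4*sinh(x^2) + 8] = -16*x^2*sinh(x^2) - 8*cosh(x^2) - 2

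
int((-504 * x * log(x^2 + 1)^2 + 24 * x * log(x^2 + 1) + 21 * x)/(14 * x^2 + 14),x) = 3*(-56*log(x^2 + 1)^2 + 4*log(x^2 + 1) + 7)*log(x^2 + 1)/28 + C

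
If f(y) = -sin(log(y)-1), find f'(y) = -cos(log(y) - 1)/y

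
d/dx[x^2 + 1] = 2*x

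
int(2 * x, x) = x^2 + C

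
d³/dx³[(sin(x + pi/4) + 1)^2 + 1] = -4*cos(2*x) - 2*cos(x + pi/4)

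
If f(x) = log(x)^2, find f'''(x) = (4*log(x) - 6)/x^3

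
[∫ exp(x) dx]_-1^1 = E - exp(-1)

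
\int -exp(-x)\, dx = exp(-x) + C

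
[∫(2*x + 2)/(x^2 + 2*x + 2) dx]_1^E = -log(5) + log(1 + (1 + E)^2)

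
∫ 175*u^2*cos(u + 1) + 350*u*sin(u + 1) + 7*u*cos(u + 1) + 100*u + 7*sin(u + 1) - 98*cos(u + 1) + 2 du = (7*sin(u + 1) + 2)*(25*u^2 + u - 14) + C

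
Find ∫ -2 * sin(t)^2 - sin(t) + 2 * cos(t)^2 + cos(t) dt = sin(2*t) + sqrt(2)*sin(t + pi/4) + C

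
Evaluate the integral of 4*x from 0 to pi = 2*pi^2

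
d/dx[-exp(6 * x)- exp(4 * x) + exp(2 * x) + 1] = -6*exp(6*x) - 4*exp(4*x) + 2*exp(2*x)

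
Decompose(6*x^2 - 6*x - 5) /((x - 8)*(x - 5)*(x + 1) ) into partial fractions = 7/(54*(x + 1)) - 115/(18*(x - 5)) + 331/(27*(x - 8))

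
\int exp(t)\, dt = exp(t) + C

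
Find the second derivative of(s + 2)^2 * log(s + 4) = (2*s^2*log(s + 4) + 3*s^2 + 16*s*log(s + 4) + 20*s + 32*log(s + 4) + 28)/(s^2 + 8*s + 16)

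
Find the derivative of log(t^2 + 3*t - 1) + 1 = (2*t + 3)/(t^2 + 3*t - 1)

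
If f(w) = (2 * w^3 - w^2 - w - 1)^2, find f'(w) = 24*w^5 - 20*w^4 - 12*w^3 - 6*w^2 + 6*w + 2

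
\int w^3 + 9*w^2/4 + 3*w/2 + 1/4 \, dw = w^4/4 + 3*w^3/4 + 3*w^2/4 + w/4 + C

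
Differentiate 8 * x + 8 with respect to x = 8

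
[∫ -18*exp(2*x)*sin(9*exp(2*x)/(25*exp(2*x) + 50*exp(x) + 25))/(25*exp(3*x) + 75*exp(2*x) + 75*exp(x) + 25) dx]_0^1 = -cos(9/100) + cos(9*exp(2)/(25*(1 + E)^2))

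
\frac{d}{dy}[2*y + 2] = 2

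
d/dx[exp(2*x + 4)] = 2*exp(2*x + 4)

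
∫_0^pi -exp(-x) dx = -1 + exp(-pi)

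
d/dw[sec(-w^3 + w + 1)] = -3*w^2*tan(-w^3 + w + 1)*sec(-w^3 + w + 1) + tan(-w^3 + w + 1)*sec(-w^3 + w + 1)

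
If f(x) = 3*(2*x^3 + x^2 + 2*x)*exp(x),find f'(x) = 6*x^3*exp(x) + 21*x^2*exp(x) + 12*x*exp(x) + 6*exp(x)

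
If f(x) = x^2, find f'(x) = 2*x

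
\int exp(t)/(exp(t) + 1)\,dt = log(exp(t) + 1) + C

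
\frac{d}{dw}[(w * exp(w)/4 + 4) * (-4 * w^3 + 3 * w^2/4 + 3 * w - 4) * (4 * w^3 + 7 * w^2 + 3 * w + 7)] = -4*w^7*exp(w) - 137*w^6*exp(w)/4 - 579*w^5*exp(w)/16 - 384*w^5 + 11*w^4*exp(w)/8 - 500*w^4 - 387*w^3*exp(w)/16 + 84*w^3 - 129*w^2*exp(w)/16 - 249*w^2 - 5*w*exp(w)/2 - 110*w - 7*exp(w) + 36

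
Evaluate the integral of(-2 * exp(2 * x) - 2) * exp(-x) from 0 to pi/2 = -2*exp(pi/2) + 2*exp(-pi/2)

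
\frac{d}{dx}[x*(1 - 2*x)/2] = 1/2 - 2*x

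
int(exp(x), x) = exp(x) + C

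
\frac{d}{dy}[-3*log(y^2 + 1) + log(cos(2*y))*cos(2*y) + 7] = -2*(y^2*log(cos(2*y))*sin(2*y) + y^2*sin(2*y) + 3*y + log(cos(2*y))*sin(2*y) + sin(2*y))/(y^2 + 1)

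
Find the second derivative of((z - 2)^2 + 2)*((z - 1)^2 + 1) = 12*z^2 - 36*z + 32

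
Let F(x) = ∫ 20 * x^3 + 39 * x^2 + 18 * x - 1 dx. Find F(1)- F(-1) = 24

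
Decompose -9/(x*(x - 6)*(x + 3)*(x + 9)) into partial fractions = 1/(90*(x + 9)) - 1/(18*(x + 3)) - 1/(90*(x - 6)) + 1/(18*x)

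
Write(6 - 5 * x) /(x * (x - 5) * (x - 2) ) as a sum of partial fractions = 2/(3*(x - 2)) - 19/(15*(x - 5)) + 3/(5*x)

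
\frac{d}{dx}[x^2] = 2*x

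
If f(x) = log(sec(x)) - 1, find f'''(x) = 2*sin(x)/cos(x)^3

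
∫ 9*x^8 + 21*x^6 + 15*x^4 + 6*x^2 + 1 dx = x^9 + 3*x^7 + 3*x^5 + 2*x^3 + x + C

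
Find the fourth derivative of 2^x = 2^x*log(2)^4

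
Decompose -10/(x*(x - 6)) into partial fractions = -5/(3*(x - 6)) + 5/(3*x)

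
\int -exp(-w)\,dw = exp(-w) + C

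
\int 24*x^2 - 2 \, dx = 8*x^3 - 2*x + C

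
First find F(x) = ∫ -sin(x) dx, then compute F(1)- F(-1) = 0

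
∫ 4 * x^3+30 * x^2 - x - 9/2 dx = x^4 + 10*x^3 - x^2/2 - 9*x/2 + C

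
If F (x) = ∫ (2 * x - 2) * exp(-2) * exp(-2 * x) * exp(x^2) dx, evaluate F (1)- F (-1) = -E + exp(-3)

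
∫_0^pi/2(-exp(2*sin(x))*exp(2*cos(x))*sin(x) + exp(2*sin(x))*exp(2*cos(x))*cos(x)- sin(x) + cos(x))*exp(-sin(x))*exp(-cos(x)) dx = 0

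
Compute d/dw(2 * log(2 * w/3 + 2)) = 2/(w + 3)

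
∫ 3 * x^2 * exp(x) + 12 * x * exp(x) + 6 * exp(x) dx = 3*x*(x + 2)*exp(x) + C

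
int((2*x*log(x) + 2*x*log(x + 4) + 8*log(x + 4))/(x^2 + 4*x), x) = 2*log(x)*log(x + 4) + C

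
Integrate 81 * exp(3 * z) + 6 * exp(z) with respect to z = (27*exp(2*z) + 6)*exp(z) + C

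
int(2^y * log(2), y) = 2^y + C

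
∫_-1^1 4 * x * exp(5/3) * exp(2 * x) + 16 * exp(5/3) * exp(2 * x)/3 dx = exp(-1/3)/3 + 11*exp(11/3)/3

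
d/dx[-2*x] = -2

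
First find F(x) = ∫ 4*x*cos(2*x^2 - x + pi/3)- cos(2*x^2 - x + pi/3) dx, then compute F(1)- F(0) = -sqrt(3)/2 + sin(1 + pi/3)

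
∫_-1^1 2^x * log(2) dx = 3/2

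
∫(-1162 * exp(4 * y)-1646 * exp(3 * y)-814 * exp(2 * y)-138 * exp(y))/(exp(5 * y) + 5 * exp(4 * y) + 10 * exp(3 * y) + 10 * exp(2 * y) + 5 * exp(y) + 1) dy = (-575*exp(4*y) - 1138*exp(3*y) - 884*exp(2*y) - 318*exp(y) - 45)/(exp(4*y) + 4*exp(3*y) + 6*exp(2*y) + 4*exp(y) + 1) + C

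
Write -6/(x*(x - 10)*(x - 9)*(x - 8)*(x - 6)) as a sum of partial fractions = 1/(24*(x - 6)) - 3/(16*(x - 8)) + 2/(9*(x - 9)) - 3/(40*(x - 10)) - 1/(720*x)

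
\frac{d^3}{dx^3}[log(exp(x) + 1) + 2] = (-exp(2*x) + exp(x))/(exp(3*x) + 3*exp(2*x) + 3*exp(x) + 1)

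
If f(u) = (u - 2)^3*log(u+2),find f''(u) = (6*u^3*log(u + 2) + 5*u^3 + 12*u^2*log(u + 2) - 6*u^2 - 24*u*log(u + 2) - 36*u - 48*log(u + 2) + 56)/(u^2 + 4*u + 4)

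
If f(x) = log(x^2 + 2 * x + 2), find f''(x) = (-2*x^2 - 4*x)/(x^4 + 4*x^3 + 8*x^2 + 8*x + 4)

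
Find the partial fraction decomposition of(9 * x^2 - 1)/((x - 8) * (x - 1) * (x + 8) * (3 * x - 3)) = -575/(3888*(x + 8)) - 1150/(11907*(x - 1)) - 8/(189*(x - 1)^2) + 575/(2352*(x - 8))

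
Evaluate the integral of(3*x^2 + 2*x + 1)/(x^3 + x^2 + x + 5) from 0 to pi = -log(5) + log(pi + 5 + pi^2 + pi^3)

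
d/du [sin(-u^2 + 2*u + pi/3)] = 2*(1 - u)*cos(-u^2 + 2*u + pi/3)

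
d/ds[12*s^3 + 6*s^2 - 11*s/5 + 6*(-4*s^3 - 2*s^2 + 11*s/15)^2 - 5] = 576*s^5 + 480*s^4 - 224*s^3/5 - 84*s^2/5 + 1384*s/75 - 11/5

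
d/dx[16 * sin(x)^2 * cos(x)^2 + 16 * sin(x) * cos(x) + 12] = 8*sin(4*x) + 16*cos(2*x)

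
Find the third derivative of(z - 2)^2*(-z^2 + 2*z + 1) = 36 - 24*z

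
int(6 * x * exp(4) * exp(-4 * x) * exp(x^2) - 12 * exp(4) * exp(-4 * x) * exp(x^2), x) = 3*exp((x - 2)^2) + C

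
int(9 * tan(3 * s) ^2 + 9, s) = 3*tan(3*s) + C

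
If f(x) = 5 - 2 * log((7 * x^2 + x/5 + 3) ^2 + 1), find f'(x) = (-9800*x^3 - 420*x^2 - 4204*x - 60)/(1225*x^4 + 70*x^3 + 1051*x^2 + 30*x + 250)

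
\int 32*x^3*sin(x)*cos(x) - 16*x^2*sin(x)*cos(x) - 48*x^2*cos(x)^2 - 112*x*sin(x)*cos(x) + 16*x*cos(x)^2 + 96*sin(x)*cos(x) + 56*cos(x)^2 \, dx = -8*(2*x - 3)*(x^2 + x - 2)*cos(x)^2 + C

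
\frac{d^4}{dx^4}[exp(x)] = exp(x)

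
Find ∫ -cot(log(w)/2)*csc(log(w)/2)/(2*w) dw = csc(log(w)/2) + C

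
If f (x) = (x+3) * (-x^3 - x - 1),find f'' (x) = -12*x^2 - 18*x - 2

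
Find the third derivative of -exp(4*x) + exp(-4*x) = (-64*exp(8*x) - 64)*exp(-4*x)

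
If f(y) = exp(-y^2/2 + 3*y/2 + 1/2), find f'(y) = -y*exp(-y^2/2 + 3*y/2 + 1/2) + 3*exp(-y^2/2 + 3*y/2 + 1/2)/2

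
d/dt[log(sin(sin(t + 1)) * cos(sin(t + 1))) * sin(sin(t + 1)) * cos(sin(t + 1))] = -log(sin(2*sin(t + 1))/2)*sin(sin(t + 1))^2*cos(t + 1) + log(sin(2*sin(t + 1))/2)*cos(t + 1)*cos(sin(t + 1))^2 - sin(sin(t + 1))^2*cos(t + 1) + cos(t + 1)*cos(sin(t + 1))^2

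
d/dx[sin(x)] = cos(x)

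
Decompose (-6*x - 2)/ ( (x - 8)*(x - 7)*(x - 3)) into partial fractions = -1/(x - 3) + 11/(x - 7) - 10/(x - 8)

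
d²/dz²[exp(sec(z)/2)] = (sin(z)^2/(4*cos(z)^3) - 1/2 + cos(z)^(-2))*exp(1/(2*cos(z)))/cos(z)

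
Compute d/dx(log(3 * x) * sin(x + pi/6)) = (x*log(x)*cos(x + pi/6) + x*log(3)*cos(x + pi/6) + sin(x + pi/6))/x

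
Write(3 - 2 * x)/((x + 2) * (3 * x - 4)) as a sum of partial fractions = 1/(10*(3*x - 4)) - 7/(10*(x + 2))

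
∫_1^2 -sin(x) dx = -cos(1) + cos(2)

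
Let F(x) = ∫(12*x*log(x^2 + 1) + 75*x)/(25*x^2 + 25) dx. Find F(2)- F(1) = -(3*log(2)/5 + 3)^2/3 - 3*log(2)/10 + 3*log(5)/10 + (3*log(5)/5 + 3)^2/3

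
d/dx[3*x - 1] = 3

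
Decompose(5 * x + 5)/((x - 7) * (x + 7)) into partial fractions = 15/(7*(x + 7)) + 20/(7*(x - 7))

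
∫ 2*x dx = x^2 + C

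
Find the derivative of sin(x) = cos(x)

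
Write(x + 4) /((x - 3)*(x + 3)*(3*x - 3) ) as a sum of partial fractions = 1/(72*(x + 3)) - 5/(24*(x - 1)) + 7/(36*(x - 3))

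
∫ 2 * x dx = x^2 + C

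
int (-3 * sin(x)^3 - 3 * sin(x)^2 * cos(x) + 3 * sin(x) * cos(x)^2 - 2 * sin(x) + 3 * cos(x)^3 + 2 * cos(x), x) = sqrt(2)*(sin(2*x) + 3)*sin(x + pi/4) + C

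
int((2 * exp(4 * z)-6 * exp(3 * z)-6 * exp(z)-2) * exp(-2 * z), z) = ((exp(z) - 3)*exp(z) - 1)^2*exp(-2*z) + C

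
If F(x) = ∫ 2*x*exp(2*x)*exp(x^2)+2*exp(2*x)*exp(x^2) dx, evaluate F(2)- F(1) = -exp(3) + exp(8)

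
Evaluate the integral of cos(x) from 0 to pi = 0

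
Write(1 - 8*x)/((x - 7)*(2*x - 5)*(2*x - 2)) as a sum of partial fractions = 38/(27*(2*x - 5)) - 7/(36*(x - 1)) - 55/(108*(x - 7))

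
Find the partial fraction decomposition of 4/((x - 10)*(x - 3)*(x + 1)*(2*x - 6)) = -1/(88*(x + 1)) + 3/(392*(x - 3)) - 1/(14*(x - 3)^2) + 2/(539*(x - 10))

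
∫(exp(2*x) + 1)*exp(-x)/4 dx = sinh(x)/2 + C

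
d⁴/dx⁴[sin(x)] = sin(x)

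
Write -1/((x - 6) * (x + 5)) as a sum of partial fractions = 1/(11*(x + 5)) - 1/(11*(x - 6))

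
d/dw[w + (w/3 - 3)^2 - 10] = 2*w/9 - 1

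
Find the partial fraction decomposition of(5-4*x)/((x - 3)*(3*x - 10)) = -25/(3*x - 10) + 7/(x - 3)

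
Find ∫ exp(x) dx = exp(x) + C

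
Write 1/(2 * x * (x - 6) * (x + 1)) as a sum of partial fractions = 1/(14*(x + 1)) + 1/(84*(x - 6)) - 1/(12*x)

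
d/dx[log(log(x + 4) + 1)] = 1/(x*log(x + 4) + x + 4*log(x + 4) + 4)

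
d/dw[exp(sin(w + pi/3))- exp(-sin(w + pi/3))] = (exp(sqrt(3)*cos(w))*exp(sin(w)) + 1)*exp(-sin(w + pi/3))*cos(w + pi/3)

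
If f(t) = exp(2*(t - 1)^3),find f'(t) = 6*t^2*exp(2*t^3 - 6*t^2 + 6*t - 2) - 12*t*exp(2*t^3 - 6*t^2 + 6*t - 2) + 6*exp(2*t^3 - 6*t^2 + 6*t - 2)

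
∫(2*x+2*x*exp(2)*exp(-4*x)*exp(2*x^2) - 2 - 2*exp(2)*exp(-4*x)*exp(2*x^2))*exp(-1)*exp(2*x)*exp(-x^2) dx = 2*sinh((x - 1)^2) + C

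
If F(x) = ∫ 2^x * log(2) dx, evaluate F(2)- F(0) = 3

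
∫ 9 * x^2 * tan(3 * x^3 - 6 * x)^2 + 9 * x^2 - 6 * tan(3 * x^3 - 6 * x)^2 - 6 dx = tan(3*x*(x^2 - 2)) + C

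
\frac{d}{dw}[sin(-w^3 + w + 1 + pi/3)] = (1 - 3*w^2)*sin(w^3 - w - 1 + pi/6)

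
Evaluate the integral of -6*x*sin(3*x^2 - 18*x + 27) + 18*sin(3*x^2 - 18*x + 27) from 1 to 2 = cos(3) - cos(12)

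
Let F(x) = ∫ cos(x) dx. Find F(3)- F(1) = -sin(1) + sin(3)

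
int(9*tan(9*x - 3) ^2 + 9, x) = tan(9*x - 3) + C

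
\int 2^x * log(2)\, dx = 2^x + C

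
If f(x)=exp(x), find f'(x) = exp(x)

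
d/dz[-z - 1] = -1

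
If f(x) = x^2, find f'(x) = 2*x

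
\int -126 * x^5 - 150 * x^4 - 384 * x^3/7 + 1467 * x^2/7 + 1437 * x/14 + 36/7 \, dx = -21*x^6 - 30*x^5 - 96*x^4/7 + 489*x^3/7 + 1437*x^2/28 + 36*x/7 + C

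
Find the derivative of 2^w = 2^w*log(2)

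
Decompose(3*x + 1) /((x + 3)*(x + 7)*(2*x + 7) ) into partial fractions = 38/(7*(2*x + 7)) - 5/(7*(x + 7)) - 2/(x + 3)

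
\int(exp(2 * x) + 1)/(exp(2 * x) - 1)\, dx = log(sinh(x)) + C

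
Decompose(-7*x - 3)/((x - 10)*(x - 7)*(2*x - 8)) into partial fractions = -31/(36*(x - 4)) + 26/(9*(x - 7)) - 73/(36*(x - 10))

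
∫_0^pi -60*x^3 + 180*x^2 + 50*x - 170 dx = -210*pi - 5*(-3*pi^2 - 2 + 6*pi)^2/3 + 20/3 + 105*pi^2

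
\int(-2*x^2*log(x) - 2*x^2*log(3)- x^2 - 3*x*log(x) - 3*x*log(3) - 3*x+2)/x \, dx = -(x^2 + 3*x - 2)*log(3*x) + C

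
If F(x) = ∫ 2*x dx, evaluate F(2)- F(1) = 3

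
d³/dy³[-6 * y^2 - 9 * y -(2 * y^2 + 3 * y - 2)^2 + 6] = -96*y - 72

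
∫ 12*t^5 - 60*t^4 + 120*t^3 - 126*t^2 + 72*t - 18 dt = 2*t^6 - 12*t^5 + 30*t^4 - 42*t^3 + 36*t^2 - 18*t + C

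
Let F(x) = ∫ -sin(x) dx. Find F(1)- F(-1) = 0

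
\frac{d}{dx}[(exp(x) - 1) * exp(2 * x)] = 3*exp(3*x) - 2*exp(2*x)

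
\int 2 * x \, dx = x^2 + C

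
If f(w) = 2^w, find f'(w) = 2^w*log(2)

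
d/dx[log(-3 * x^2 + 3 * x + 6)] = (2*x - 1)/(x^2 - x - 2)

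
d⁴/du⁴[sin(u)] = sin(u)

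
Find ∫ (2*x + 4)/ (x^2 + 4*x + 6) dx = log(2*(x + 2)^2 + 4) + C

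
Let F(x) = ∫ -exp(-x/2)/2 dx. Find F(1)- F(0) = -1 + exp(-1/2)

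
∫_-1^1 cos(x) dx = 2*sin(1)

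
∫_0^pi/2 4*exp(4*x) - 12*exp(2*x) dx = -4 + (-3 + exp(pi))^2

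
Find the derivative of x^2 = 2*x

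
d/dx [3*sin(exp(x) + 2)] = 3*exp(x)*cos(exp(x) + 2)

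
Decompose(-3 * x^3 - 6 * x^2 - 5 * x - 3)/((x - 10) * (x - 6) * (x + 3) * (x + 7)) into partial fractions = -59/(68*(x + 7)) + 1/(12*(x + 3)) + 23/(12*(x - 6)) - 281/(68*(x - 10))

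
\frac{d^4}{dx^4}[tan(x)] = 24*tan(x)^5 + 40*tan(x)^3 + 16*tan(x)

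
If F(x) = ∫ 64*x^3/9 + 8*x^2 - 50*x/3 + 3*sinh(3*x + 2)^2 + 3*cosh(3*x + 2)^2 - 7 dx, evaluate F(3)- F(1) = -sinh(10)/2 + 1178/9 + sinh(22)/2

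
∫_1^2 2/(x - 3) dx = -log(4)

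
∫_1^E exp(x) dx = -E + exp(E)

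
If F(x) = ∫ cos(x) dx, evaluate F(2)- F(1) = -sin(1) + sin(2)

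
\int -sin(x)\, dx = cos(x) + C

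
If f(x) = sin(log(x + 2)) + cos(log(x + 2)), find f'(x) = sqrt(2)*cos(log(x + 2) + pi/4)/(x + 2)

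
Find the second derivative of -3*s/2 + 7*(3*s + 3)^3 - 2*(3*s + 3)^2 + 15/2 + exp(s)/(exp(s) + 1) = (1134*s*exp(3*s) + 3402*s*exp(2*s) + 3402*s*exp(s) + 1134*s + 1098*exp(3*s) + 3293*exp(2*s) + 3295*exp(s) + 1098)/(exp(3*s) + 3*exp(2*s) + 3*exp(s) + 1)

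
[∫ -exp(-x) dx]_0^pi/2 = -1 + exp(-pi/2)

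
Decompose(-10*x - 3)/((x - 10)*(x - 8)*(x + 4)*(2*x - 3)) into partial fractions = -144/(2431*(2*x - 3)) - 37/(1848*(x + 4)) + 83/(312*(x - 8)) - 103/(476*(x - 10))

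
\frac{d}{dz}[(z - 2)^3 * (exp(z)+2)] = z^3*exp(z) - 3*z^2*exp(z) + 6*z^2 - 24*z + 4*exp(z) + 24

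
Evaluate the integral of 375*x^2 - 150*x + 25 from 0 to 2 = 750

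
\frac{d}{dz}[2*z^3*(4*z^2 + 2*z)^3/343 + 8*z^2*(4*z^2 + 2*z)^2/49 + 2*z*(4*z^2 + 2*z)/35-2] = 1152*z^8/343 + 1536*z^7/343 + 96*z^6/49 + 5472*z^5/343 + 640*z^4/49 + 128*z^3/49 + 24*z^2/35 + 8*z/35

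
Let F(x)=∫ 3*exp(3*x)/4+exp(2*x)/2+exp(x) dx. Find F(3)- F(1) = -E - exp(2)/4 + 3*exp(3)/4 + exp(6)/4 + exp(9)/4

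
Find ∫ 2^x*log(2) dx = 2^x + C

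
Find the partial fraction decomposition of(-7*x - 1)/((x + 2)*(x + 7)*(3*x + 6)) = 16/(25*(x + 7)) - 16/(25*(x + 2)) + 13/(15*(x + 2)^2)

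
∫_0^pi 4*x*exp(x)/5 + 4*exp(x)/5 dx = 4*pi*exp(pi)/5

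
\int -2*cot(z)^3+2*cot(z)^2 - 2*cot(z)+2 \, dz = (cot(z) - 2)*cot(z) + C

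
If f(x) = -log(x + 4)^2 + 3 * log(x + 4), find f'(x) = (3 - 2*log(x + 4))/(x + 4)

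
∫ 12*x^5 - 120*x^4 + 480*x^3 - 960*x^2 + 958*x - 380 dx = 2*x^6 - 24*x^5 + 120*x^4 - 320*x^3 + 479*x^2 - 380*x + C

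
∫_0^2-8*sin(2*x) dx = -4 + 4*cos(4)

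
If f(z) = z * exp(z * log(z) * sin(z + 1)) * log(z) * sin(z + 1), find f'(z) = (z^2*log(z)^2*sin(z + 1)*cos(z + 1) + z*log(z)^2*sin(z + 1)^2 + z*log(z)*sin(z + 1)^2 + z*log(z)*cos(z + 1) + log(z)*sin(z + 1) + sin(z + 1))*exp(z*log(z)*sin(1)*cos(z))*exp(z*log(z)*sin(z)*cos(1))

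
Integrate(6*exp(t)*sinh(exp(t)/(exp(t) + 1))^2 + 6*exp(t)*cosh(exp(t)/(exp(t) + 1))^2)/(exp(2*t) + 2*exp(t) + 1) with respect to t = 3*sinh(2*exp(t)/(exp(t) + 1)) + C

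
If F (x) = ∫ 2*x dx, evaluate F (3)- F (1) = 8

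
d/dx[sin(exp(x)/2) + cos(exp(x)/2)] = sqrt(2)*exp(x)*cos(exp(x)/2 + pi/4)/2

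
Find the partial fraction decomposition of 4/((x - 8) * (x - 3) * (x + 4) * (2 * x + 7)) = 32/(299*(2*x + 7)) - 1/(21*(x + 4)) - 4/(455*(x - 3)) + 1/(345*(x - 8))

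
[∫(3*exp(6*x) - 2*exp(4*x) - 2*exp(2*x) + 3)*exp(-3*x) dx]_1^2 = -(E - exp(-1))^3 - E - exp(-2) + exp(-1) + exp(2) + (-exp(-2) + exp(2))^3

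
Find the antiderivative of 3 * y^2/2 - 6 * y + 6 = y^3/2 - 3*y^2 + 6*y + C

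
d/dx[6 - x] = -1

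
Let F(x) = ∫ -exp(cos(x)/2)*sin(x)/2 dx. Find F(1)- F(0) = -exp(1/2) + exp(cos(1)/2)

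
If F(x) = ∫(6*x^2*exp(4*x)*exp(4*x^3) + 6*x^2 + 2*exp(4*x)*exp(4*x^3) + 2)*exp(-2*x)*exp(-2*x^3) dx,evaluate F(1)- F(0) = -exp(-4) + exp(4)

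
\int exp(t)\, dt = exp(t) + C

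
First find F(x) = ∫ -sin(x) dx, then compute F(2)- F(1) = -cos(1) + cos(2)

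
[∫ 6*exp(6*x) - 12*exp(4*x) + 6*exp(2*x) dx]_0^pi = (-1 + exp(2*pi))^3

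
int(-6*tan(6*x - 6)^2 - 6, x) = -tan(6*x - 6) + C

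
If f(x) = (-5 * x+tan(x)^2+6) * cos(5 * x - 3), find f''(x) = 125*x*cos(5*x - 3) + 6*(-1 + cos(x)^(-2))^2*cos(5*x - 3) - 20*sin(x)*sin(5*x - 3)/cos(x)^3 + 50*sin(5*x - 3) - 131*cos(5*x - 3) - 17*cos(5*x - 3)/cos(x)^2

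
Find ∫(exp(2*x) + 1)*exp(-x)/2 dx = sinh(x) + C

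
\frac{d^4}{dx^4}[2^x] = 2^x*log(2)^4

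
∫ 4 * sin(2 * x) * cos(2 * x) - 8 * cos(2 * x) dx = (sin(2*x) - 2)^2 + C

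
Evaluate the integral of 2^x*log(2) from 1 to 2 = 2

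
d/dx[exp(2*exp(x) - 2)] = 2*exp(x + 2*exp(x) - 2)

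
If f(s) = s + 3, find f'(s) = 1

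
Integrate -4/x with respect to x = -4*log(x) + C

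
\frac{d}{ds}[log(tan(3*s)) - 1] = 6/sin(6*s)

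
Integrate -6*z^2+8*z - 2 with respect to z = -2*z^3 + 4*z^2 - 2*z + C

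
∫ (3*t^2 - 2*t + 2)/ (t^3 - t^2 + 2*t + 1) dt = log(t^3 - t^2 + 2*t + 1) + C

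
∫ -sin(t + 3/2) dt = cos(t + 3/2) + C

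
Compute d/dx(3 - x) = -1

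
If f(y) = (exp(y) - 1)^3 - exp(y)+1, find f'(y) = 3*exp(3*y) - 6*exp(2*y) + 2*exp(y)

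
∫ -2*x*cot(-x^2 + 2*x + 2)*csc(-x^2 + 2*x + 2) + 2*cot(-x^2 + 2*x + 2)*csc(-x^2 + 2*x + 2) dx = -csc(-x^2 + 2*x + 2) + C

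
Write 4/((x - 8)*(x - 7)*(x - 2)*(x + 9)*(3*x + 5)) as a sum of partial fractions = -81/(45617*(3*x + 5)) + 1/(16456*(x + 9)) + 2/(1815*(x - 2)) - 1/(520*(x - 7)) + 2/(1479*(x - 8))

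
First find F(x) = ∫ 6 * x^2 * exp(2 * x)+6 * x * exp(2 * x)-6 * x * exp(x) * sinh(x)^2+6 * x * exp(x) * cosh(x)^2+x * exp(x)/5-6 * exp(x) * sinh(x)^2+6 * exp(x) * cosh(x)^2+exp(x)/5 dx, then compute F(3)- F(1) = -E*(-27*exp(5) - 93*exp(2)/5 + 31/5 + 3*E)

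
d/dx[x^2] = 2*x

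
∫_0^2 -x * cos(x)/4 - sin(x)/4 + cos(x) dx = sin(2)/2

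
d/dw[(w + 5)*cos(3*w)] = -3*w*sin(3*w) - 15*sin(3*w) + cos(3*w)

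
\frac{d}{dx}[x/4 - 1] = 1/4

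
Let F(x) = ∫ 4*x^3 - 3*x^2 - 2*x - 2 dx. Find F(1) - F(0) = -3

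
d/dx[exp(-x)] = -exp(-x)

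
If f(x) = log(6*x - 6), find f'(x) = 1/(x - 1)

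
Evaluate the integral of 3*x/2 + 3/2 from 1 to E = -3 + 3*(1 + E)^2/4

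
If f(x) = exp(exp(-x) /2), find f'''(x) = (-6*exp(x + exp(-x)/2) - 4*exp(2*x + exp(-x)/2) - exp(exp(-x)/2))*exp(-3*x)/8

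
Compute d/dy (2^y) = 2^y*log(2)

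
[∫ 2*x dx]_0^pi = pi^2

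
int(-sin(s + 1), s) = cos(s + 1) + C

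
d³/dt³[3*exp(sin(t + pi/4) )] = -3*(sin(3*t + pi/4) + 6*cos(2*t) + cos(t + pi/4))*exp(sqrt(2)*sin(t)/2)*exp(sqrt(2)*cos(t)/2)/4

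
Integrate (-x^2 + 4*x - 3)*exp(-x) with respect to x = (x - 1)^2*exp(-x) + C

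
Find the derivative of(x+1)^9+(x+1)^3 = 9*x^8 + 72*x^7 + 252*x^6 + 504*x^5 + 630*x^4 + 504*x^3 + 255*x^2 + 78*x + 12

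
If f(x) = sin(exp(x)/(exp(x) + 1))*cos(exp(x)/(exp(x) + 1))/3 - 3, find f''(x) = (-exp(2*x)*cos(2*exp(x)/(exp(x) + 1)) - 2*exp(x)*sin(2*exp(x)/(exp(x) + 1)) + cos(2*exp(x)/(exp(x) + 1)))*exp(x)/(3*exp(4*x) + 12*exp(3*x) + 18*exp(2*x) + 12*exp(x) + 3)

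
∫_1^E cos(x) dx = -sin(1) + sin(E)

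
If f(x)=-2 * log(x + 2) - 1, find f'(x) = -2/(x + 2)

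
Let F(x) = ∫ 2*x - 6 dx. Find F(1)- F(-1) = -12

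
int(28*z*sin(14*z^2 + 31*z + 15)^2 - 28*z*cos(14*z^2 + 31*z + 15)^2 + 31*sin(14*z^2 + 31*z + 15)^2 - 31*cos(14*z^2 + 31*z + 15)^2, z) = -sin(28*z^2 + 62*z + 30)/2 + C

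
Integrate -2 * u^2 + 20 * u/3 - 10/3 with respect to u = -2*u^3/3 + 10*u^2/3 - 10*u/3 + C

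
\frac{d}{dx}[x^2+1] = 2*x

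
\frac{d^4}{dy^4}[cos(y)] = cos(y)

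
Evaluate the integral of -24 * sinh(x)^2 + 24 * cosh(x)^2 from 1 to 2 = 24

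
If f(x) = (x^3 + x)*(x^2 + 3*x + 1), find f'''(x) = 60*x^2 + 72*x + 12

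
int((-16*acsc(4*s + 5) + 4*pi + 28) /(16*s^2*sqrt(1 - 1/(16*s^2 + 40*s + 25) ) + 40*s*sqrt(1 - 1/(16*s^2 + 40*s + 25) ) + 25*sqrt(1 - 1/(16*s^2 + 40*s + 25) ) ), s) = (4*acsc(4*s + 5) - pi)^2/8 - 7*acsc(4*s + 5) + C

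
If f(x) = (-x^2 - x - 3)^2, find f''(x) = 12*x^2 + 12*x + 14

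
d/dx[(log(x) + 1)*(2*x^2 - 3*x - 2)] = (4*x^2*log(x) + 6*x^2 - 3*x*log(x) - 6*x - 2)/x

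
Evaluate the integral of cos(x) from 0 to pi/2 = 1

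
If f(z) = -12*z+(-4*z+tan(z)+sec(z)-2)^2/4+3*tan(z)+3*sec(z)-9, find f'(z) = -2*z*tan(z)^2 - 2*z*tan(z)*sec(z) + 6*z + tan(z)^3/2 + tan(z)^2*sec(z) + 2*tan(z)^2 + tan(z)*sec(z)^2/2 + 2*tan(z)*sec(z) - 3*tan(z)/2 - 3*sec(z)/2 - 6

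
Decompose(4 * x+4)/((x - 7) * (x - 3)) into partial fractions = -4/(x - 3) + 8/(x - 7)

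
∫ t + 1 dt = t^2/2 + t + C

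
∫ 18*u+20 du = 9*u^2 + 20*u + C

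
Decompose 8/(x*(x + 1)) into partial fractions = -8/(x + 1) + 8/x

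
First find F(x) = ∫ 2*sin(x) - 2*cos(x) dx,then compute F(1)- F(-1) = -4*sin(1)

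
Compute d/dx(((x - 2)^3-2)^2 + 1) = 6*x^5 - 60*x^4 + 240*x^3 - 492*x^2 + 528*x - 240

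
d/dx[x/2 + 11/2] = 1/2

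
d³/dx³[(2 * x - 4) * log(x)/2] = (-x - 4)/x^3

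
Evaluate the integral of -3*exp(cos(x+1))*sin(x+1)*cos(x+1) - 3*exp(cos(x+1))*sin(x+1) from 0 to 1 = -3*exp(cos(1))*cos(1) + 3*exp(cos(2))*cos(2)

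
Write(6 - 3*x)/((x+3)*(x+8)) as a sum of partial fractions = -6/(x + 8) + 3/(x + 3)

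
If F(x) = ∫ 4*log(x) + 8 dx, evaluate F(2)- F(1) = 4 + 8*log(2)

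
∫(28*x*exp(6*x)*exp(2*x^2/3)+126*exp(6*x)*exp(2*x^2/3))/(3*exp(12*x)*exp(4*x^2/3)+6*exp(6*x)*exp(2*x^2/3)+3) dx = (9*exp(2*x*(x + 9)/3) + 2)/(exp(2*x*(x + 9)/3) + 1) + C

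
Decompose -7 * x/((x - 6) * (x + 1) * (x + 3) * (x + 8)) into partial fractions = -4/(35*(x + 8)) + 7/(30*(x + 3)) - 1/(14*(x + 1)) - 1/(21*(x - 6))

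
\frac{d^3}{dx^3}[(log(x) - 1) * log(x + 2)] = (2*x^3*log(x) + 2*x^3*log(x + 2) - 8*x^3 + 12*x^2*log(x + 2) - 18*x^2 + 24*x*log(x + 2) - 12*x + 16*log(x + 2))/(x^6 + 6*x^5 + 12*x^4 + 8*x^3)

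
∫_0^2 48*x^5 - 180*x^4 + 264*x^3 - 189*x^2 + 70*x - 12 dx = 28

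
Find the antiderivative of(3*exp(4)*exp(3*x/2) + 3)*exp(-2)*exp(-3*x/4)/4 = 2*sinh(3*x/4 + 2) + C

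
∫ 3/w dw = 3*log(3*w) + C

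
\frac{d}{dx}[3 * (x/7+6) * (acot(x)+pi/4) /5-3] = (12*x^2*acot(x) + 3*pi*x^2 - 12*x + 12*acot(x) - 504 + 3*pi)/(140*x^2 + 140)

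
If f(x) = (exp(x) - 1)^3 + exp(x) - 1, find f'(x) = 3*exp(3*x) - 6*exp(2*x) + 4*exp(x)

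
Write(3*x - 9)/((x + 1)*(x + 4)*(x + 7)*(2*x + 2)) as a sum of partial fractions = 5/(36*(x + 7)) - 7/(18*(x + 4)) + 1/(4*(x + 1)) - 1/(3*(x + 1)^2)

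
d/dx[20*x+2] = 20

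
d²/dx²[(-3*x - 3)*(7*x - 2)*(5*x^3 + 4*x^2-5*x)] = -2100*x^3 - 1908*x^2 + 450*x + 198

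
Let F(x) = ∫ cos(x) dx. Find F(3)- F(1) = -sin(1) + sin(3)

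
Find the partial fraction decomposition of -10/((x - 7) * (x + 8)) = 2/(3*(x + 8)) - 2/(3*(x - 7))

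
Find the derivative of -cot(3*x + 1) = 3/sin(3*x + 1)^2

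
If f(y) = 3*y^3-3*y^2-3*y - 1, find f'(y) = 9*y^2 - 6*y - 3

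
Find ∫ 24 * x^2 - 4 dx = 8*x^3 - 4*x + C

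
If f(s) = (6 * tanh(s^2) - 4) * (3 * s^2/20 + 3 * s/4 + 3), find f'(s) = 9*s^3/(5*cosh(s^2)^2) + 9*s^2/cosh(s^2)^2 + 9*s*tanh(s^2)/5 - 6*s/5 + 36*s/cosh(s^2)^2 + 9*tanh(s^2)/2 - 3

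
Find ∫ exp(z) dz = exp(z) + C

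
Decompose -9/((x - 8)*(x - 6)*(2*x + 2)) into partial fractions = -1/(14*(x + 1)) + 9/(28*(x - 6)) - 1/(4*(x - 8))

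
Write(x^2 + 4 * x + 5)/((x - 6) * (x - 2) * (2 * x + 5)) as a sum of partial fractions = 5/(153*(2*x + 5)) - 17/(36*(x - 2)) + 65/(68*(x - 6))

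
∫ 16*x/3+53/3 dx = 8*x^2/3 + 53*x/3 + C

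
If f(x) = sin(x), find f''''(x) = sin(x)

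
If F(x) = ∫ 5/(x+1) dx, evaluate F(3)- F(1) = 5*log(2)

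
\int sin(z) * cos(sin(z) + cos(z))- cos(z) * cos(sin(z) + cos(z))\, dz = -sin(sqrt(2)*sin(z + pi/4)) + C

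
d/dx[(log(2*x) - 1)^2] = (2*log(x) - 2 + 2*log(2))/x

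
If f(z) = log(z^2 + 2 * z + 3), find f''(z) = (-2*z^2 - 4*z + 2)/(z^4 + 4*z^3 + 10*z^2 + 12*z + 9)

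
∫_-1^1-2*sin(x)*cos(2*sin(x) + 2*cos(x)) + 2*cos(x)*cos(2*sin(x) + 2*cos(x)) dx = sin(2*cos(1) + 2*sin(1)) + sin(-2*cos(1) + 2*sin(1))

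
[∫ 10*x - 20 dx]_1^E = -5 + 5*(-2 + E)^2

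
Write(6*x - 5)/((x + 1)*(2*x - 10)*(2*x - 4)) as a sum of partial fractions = -11/(72*(x + 1)) - 7/(36*(x - 2)) + 25/(72*(x - 5))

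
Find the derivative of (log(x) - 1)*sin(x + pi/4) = (x*log(x)*cos(x + pi/4) - x*cos(x + pi/4) + sin(x + pi/4))/x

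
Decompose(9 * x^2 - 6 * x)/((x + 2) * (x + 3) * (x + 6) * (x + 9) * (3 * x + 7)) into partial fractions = -5103/(440*(3*x + 7)) + 87/(280*(x + 9)) - 10/(11*(x + 6)) + 11/(4*(x + 3)) + 12/(7*(x + 2))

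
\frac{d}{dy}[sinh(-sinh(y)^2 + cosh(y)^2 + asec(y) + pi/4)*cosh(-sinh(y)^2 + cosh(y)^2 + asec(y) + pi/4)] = (sinh(asec(y) + pi/4 + 1)^2 + cosh(asec(y) + pi/4 + 1)^2)/(y^2*sqrt(1 - 1/y^2))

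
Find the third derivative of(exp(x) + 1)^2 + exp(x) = 8*exp(2*x) + 3*exp(x)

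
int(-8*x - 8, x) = -4*x^2 - 8*x + C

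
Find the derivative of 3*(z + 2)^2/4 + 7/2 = 3*z/2 + 3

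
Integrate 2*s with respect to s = s^2 + C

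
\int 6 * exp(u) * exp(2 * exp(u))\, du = 3*exp(2*exp(u)) + C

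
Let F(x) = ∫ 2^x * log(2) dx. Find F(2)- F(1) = 2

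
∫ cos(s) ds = sin(s) + C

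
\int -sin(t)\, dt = cos(t) + C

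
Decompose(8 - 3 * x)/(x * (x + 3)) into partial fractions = -17/(3*(x + 3)) + 8/(3*x)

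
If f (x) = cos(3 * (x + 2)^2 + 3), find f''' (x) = 216*x^3*sin(3*x^2 + 12*x + 15) + 1296*x^2*sin(3*x^2 + 12*x + 15) + 2592*x*sin(3*x^2 + 12*x + 15) - 108*x*cos(3*x^2 + 12*x + 15) + 1728*sin(3*x^2 + 12*x + 15) - 216*cos(3*x^2 + 12*x + 15)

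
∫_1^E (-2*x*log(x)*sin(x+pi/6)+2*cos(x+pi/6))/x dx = 2*cos(pi/6 + E)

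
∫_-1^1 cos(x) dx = 2*sin(1)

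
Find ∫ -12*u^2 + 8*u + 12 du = -4*u^3 + 4*u^2 + 12*u + C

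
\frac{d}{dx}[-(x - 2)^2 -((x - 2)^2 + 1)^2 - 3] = -4*x^3 + 24*x^2 - 54*x + 44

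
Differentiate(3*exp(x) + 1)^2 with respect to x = 18*exp(2*x) + 6*exp(x)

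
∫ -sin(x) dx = cos(x) + C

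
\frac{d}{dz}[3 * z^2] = 6*z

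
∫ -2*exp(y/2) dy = -4*exp(y/2) + C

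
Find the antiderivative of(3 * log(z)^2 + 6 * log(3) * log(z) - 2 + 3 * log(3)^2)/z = (log(3*z)^2 - 2)*log(3*z) + C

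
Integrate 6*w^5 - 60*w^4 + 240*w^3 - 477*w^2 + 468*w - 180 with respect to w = w^6 - 12*w^5 + 60*w^4 - 159*w^3 + 234*w^2 - 180*w + C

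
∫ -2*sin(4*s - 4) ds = cos(4*s - 4)/2 + C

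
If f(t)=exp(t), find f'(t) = exp(t)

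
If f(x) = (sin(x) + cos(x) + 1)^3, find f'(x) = 3*sqrt(2)*(sqrt(2)*sin(x + pi/4) + 1)^2*cos(x + pi/4)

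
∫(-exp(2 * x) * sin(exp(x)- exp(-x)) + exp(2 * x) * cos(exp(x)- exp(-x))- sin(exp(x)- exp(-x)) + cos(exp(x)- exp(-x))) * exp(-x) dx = sqrt(2)*sin(2*sinh(x) + pi/4) + C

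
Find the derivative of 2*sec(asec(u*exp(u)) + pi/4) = (2*u*tan(asec(u*exp(u)) + pi/4)*sec(asec(u*exp(u)) + pi/4) + 2*tan(asec(u*exp(u)) + pi/4)*sec(asec(u*exp(u)) + pi/4))*exp(-u)/(u^2*sqrt(1 - exp(-2*u)/u^2))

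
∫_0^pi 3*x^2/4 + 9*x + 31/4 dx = 4 + (pi/4 + 4)*(-1 + 2*pi + pi^2)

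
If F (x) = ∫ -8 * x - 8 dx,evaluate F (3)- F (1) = -48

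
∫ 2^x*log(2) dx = 2^x + C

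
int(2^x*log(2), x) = 2^x + C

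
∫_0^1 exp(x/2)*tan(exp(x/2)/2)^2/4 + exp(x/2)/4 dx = -tan(1/2) + tan(exp(1/2)/2)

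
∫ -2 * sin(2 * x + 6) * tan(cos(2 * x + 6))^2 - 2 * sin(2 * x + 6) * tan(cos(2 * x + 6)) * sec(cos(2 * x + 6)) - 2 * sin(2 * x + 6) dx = tan(cos(2*x + 6)) + sec(cos(2*x + 6)) + C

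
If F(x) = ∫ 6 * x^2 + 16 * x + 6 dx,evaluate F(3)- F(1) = 128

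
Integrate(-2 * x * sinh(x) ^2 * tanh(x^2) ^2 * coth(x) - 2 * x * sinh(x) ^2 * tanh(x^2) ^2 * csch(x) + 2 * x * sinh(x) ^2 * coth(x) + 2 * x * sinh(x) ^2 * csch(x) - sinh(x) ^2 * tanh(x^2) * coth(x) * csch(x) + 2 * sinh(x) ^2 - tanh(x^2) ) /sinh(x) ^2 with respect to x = 2*x + (coth(x) + csch(x))*tanh(x^2) + C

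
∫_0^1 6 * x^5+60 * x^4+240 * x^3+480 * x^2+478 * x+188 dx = 660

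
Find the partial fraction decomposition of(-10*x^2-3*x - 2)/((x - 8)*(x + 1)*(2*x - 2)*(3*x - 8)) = 219/(176*(3*x - 8)) + 1/(44*(x + 1)) - 3/(28*(x - 1)) - 37/(112*(x - 8))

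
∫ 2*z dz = z^2 + C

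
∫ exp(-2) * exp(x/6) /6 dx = exp(x/6 - 2) + C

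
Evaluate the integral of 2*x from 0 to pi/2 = pi^2/4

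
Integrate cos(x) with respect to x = sin(x) + C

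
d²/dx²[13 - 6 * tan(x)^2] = -36*tan(x)^4 - 48*tan(x)^2 - 12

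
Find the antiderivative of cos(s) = sin(s) + C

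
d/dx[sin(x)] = cos(x)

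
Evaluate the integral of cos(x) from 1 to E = -sin(1) + sin(E)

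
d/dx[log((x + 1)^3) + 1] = 3/(x + 1)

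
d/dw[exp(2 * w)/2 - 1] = exp(2*w)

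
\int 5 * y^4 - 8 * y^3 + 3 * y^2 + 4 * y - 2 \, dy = y^5 - 2*y^4 + y^3 + 2*y^2 - 2*y + C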